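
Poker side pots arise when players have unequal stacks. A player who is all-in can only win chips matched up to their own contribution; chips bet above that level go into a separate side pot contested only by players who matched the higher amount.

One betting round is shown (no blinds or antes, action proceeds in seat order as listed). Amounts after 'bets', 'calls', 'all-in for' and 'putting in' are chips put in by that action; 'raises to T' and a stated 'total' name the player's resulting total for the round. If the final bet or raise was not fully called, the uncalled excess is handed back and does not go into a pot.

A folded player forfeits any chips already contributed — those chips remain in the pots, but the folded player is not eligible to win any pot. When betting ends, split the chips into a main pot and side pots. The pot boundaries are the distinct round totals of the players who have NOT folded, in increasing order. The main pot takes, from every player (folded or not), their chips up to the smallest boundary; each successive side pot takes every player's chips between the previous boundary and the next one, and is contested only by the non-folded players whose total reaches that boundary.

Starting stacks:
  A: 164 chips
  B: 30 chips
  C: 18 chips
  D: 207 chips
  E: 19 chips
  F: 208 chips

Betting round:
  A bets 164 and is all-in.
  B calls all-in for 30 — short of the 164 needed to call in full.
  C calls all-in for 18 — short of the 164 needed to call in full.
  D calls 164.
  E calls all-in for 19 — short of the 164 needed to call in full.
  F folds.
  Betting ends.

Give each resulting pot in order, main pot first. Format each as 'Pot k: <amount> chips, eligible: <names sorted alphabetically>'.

Pot 1: 90 chips, eligible: A, B, C, D, E
Pot 2: 4 chips, eligible: A, B, D, E
Pot 3: 33 chips, eligible: A, B, D
Pot 4: 268 chips, eligible: A, D

Derivation:
Contributions: A=164, B=30, C=18, D=164, E=19
Folded: F
Pot levels (distinct totals of non-folded players): 18, 19, 30, 164
Layer 1-18: 18 each from A, B, C, D, E = 18*5 = 90 chips; eligible A, B, C, D, E
Layer 19-19: 1 each from A, B, D, E = 1*4 = 4 chips; eligible A, B, D, E
Layer 20-30: 11 each from A, B, D = 11*3 = 33 chips; eligible A, B, D
Layer 31-164: 134 each from A, D = 134*2 = 268 chips; eligible A, D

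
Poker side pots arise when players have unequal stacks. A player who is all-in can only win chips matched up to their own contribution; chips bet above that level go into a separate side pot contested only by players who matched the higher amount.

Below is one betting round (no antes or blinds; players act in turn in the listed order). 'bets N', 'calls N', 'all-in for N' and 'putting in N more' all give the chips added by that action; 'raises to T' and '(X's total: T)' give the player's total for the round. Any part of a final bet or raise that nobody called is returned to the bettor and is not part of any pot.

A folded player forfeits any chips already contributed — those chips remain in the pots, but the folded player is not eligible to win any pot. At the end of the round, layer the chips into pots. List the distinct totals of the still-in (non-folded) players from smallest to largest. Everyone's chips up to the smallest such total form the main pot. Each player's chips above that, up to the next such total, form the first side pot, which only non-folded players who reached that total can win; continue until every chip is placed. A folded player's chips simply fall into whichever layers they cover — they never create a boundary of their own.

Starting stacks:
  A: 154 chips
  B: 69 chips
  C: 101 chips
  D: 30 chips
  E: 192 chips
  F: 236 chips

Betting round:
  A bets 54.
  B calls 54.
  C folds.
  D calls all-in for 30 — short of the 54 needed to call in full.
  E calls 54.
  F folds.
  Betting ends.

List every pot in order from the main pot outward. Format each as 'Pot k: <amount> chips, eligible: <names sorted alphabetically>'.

Contributions: A=54, B=54, D=30, E=54
Folded: C, F
Pot levels (distinct totals of non-folded players): 30, 54
Layer 1-30: 30 each from A, B, D, E = 30*4 = 120 chips; eligible A, B, D, E
Layer 31-54: 24 each from A, B, E = 24*3 = 72 chips; eligible A, B, E

Pot 1: 120 chips, eligible: A, B, D, E
Pot 2: 72 chips, eligible: A, B, E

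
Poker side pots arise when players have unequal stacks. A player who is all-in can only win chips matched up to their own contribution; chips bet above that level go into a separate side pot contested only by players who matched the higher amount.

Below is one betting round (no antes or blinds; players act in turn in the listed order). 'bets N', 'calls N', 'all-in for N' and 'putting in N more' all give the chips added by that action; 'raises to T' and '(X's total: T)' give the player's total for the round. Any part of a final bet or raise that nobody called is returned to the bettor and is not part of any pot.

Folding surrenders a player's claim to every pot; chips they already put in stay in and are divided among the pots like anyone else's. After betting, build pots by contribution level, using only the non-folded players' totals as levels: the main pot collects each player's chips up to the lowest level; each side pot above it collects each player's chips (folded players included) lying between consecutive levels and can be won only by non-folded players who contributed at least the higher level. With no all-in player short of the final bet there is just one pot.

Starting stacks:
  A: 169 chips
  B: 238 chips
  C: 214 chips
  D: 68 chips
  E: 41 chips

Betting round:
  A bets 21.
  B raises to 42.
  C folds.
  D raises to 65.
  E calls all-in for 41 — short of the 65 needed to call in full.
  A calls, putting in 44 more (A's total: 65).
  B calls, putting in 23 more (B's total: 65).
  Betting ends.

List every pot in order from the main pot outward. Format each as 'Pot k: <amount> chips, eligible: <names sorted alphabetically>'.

Contributions: A=65, B=65, D=65, E=41
Folded: C
Pot levels (distinct totals of non-folded players): 41, 65
Layer 1-41: 41 each from A, B, D, E = 41*4 = 164 chips; eligible A, B, D, E
Layer 42-65: 24 each from A, B, D = 24*3 = 72 chips; eligible A, B, D

Pot 1: 164 chips, eligible: A, B, D, E
Pot 2: 72 chips, eligible: A, B, D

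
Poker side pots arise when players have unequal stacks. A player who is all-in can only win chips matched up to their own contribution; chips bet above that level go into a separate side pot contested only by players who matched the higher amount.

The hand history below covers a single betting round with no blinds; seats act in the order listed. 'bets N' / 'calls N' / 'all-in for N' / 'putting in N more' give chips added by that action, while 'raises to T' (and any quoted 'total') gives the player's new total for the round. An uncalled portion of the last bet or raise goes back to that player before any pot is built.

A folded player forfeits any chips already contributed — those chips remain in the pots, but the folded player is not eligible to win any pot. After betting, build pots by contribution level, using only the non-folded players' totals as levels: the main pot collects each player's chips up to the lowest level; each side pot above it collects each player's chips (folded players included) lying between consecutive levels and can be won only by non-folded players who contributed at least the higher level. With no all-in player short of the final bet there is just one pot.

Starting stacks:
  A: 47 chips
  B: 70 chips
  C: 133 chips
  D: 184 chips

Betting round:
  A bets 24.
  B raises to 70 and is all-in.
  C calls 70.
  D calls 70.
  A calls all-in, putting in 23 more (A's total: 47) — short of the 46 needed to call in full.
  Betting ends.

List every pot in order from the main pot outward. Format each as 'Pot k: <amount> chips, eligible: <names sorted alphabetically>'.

Contributions: A=47, B=70, C=70, D=70
Pot levels (distinct totals of non-folded players): 47, 70
Layer 1-47: 47 each from A, B, C, D = 47*4 = 188 chips; eligible A, B, C, D
Layer 48-70: 23 each from B, C, D = 23*3 = 69 chips; eligible B, C, D

Pot 1: 188 chips, eligible: A, B, C, D
Pot 2: 69 chips, eligible: B, C, D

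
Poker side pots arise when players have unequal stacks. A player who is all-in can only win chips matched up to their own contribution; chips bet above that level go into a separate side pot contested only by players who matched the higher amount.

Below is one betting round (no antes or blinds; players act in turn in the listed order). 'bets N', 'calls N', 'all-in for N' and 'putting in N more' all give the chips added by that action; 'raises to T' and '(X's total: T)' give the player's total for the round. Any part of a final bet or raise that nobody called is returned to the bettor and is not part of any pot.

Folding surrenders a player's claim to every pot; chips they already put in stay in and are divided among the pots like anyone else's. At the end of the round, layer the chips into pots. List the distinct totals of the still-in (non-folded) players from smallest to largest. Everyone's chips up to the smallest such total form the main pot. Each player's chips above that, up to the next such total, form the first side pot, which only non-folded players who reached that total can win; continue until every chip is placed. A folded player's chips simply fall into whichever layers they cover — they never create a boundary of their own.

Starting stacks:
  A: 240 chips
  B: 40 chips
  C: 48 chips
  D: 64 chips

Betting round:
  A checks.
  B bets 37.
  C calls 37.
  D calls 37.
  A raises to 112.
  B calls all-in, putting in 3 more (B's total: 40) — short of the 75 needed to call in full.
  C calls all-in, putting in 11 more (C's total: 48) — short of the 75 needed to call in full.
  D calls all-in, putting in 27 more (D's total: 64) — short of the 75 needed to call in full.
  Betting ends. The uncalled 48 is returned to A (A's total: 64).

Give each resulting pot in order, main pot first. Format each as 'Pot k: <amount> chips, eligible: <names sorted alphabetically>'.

Pot 1: 160 chips, eligible: A, B, C, D
Pot 2: 24 chips, eligible: A, C, D
Pot 3: 32 chips, eligible: A, D

Derivation:
Contributions (after 48 returned to A): A=64, B=40, C=48, D=64
Pot levels (distinct totals of non-folded players): 40, 48, 64
Layer 1-40: 40 each from A, B, C, D = 40*4 = 160 chips; eligible A, B, C, D
Layer 41-48: 8 each from A, C, D = 8*3 = 24 chips; eligible A, C, D
Layer 49-64: 16 each from A, D = 16*2 = 32 chips; eligible A, D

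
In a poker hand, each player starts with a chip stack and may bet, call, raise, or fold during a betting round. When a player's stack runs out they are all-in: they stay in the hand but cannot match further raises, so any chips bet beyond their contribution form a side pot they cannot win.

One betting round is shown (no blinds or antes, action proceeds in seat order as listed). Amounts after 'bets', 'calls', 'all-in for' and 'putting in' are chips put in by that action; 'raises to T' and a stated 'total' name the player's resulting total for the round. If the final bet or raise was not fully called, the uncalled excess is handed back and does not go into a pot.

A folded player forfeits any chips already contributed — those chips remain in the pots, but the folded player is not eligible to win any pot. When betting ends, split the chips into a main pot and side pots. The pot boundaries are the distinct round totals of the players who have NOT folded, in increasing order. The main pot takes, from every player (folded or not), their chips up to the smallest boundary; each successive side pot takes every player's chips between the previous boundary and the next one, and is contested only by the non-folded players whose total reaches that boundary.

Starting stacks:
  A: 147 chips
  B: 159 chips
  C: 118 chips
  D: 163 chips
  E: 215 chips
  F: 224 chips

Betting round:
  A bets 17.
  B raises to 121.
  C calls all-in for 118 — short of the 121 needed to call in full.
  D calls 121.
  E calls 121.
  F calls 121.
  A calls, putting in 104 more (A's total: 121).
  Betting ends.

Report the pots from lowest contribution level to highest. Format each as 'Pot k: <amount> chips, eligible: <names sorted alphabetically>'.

Contributions: A=121, B=121, C=118, D=121, E=121, F=121
Pot levels (distinct totals of non-folded players): 118, 121
Layer 1-118: 118 each from A, B, C, D, E, F = 118*6 = 708 chips; eligible A, B, C, D, E, F
Layer 119-121: 3 each from A, B, D, E, F = 3*5 = 15 chips; eligible A, B, D, E, F

Pot 1: 708 chips, eligible: A, B, C, D, E, F
Pot 2: 15 chips, eligible: A, B, D, E, F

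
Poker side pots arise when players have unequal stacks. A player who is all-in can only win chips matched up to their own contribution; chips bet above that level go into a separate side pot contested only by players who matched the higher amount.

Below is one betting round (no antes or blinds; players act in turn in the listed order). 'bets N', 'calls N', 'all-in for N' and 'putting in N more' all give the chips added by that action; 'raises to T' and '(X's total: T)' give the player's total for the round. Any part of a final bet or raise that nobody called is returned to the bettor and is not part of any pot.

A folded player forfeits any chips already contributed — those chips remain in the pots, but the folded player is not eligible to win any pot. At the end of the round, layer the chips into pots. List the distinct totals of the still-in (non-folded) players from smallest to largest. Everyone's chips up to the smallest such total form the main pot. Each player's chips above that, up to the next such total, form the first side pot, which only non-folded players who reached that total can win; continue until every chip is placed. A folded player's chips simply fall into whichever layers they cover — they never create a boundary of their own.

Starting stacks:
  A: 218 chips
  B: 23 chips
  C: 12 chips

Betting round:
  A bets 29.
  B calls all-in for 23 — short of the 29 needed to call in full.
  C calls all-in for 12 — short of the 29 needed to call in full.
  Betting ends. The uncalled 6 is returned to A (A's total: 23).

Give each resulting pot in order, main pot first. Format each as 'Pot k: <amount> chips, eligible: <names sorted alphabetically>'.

Pot 1: 36 chips, eligible: A, B, C
Pot 2: 22 chips, eligible: A, B

Derivation:
Contributions (after 6 returned to A): A=23, B=23, C=12
Pot levels (distinct totals of non-folded players): 12, 23
Layer 1-12: 12 each from A, B, C = 12*3 = 36 chips; eligible A, B, C
Layer 13-23: 11 each from A, B = 11*2 = 22 chips; eligible A, B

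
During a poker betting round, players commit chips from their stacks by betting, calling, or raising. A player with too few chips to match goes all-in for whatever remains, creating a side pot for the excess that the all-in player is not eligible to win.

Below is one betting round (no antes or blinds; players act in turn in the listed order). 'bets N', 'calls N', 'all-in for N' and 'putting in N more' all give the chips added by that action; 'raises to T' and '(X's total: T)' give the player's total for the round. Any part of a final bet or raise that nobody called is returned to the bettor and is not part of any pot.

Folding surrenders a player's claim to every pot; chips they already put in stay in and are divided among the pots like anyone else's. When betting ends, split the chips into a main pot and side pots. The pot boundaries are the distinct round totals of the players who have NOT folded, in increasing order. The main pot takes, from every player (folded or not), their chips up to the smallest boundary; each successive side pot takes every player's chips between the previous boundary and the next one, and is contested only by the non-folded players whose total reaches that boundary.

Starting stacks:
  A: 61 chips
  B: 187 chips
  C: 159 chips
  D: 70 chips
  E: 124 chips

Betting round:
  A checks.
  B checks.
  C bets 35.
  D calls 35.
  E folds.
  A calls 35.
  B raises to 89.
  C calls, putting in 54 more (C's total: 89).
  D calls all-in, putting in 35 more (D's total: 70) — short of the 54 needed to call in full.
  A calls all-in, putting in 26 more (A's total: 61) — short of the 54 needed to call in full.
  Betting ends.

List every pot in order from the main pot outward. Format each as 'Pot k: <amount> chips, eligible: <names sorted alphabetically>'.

Pot 1: 244 chips, eligible: A, B, C, D
Pot 2: 27 chips, eligible: B, C, D
Pot 3: 38 chips, eligible: B, C

Derivation:
Contributions: A=61, B=89, C=89, D=70
Folded: E
Pot levels (distinct totals of non-folded players): 61, 70, 89
Layer 1-61: 61 each from A, B, C, D = 61*4 = 244 chips; eligible A, B, C, D
Layer 62-70: 9 each from B, C, D = 9*3 = 27 chips; eligible B, C, D
Layer 71-89: 19 each from B, C = 19*2 = 38 chips; eligible B, C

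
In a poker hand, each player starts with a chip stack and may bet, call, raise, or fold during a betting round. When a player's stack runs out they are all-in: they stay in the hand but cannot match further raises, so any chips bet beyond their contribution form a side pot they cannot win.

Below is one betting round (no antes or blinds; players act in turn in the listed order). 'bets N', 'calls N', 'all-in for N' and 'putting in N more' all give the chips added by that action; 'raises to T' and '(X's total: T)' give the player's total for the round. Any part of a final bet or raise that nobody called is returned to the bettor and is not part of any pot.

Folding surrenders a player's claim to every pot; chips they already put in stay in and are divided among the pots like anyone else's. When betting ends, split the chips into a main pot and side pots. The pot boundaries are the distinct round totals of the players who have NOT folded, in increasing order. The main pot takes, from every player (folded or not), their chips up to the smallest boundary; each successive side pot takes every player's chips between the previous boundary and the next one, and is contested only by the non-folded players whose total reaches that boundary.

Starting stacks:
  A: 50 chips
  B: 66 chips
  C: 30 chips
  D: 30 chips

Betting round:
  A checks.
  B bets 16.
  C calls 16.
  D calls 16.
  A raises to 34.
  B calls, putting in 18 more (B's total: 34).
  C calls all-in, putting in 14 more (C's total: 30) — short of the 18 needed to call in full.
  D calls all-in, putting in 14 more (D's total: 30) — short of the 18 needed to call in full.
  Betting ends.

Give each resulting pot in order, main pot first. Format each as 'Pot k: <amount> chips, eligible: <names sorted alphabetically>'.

Contributions: A=34, B=34, C=30, D=30
Pot levels (distinct totals of non-folded players): 30, 34
Layer 1-30: 30 each from A, B, C, D = 30*4 = 120 chips; eligible A, B, C, D
Layer 31-34: 4 each from A, B = 4*2 = 8 chips; eligible A, B

Pot 1: 120 chips, eligible: A, B, C, D
Pot 2: 8 chips, eligible: A, B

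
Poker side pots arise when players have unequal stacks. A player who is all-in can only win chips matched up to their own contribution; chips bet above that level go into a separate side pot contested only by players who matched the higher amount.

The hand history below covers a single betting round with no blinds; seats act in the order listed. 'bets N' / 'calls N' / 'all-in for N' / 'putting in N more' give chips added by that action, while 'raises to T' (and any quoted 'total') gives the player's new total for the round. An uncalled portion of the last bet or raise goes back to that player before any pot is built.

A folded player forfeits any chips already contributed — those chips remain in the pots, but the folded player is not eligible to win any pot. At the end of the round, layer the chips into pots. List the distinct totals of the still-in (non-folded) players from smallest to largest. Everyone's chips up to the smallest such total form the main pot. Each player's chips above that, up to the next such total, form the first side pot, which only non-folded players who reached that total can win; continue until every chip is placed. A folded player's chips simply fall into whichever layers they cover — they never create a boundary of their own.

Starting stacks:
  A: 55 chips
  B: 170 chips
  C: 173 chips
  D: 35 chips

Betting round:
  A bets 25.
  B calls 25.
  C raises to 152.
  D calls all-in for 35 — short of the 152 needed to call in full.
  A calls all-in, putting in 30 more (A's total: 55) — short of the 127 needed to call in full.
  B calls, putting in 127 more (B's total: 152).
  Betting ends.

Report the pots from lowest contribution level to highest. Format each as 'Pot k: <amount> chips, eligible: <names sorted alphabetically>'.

Contributions: A=55, B=152, C=152, D=35
Pot levels (distinct totals of non-folded players): 35, 55, 152
Layer 1-35: 35 each from A, B, C, D = 35*4 = 140 chips; eligible A, B, C, D
Layer 36-55: 20 each from A, B, C = 20*3 = 60 chips; eligible A, B, C
Layer 56-152: 97 each from B, C = 97*2 = 194 chips; eligible B, C

Pot 1: 140 chips, eligible: A, B, C, D
Pot 2: 60 chips, eligible: A, B, C
Pot 3: 194 chips, eligible: B, C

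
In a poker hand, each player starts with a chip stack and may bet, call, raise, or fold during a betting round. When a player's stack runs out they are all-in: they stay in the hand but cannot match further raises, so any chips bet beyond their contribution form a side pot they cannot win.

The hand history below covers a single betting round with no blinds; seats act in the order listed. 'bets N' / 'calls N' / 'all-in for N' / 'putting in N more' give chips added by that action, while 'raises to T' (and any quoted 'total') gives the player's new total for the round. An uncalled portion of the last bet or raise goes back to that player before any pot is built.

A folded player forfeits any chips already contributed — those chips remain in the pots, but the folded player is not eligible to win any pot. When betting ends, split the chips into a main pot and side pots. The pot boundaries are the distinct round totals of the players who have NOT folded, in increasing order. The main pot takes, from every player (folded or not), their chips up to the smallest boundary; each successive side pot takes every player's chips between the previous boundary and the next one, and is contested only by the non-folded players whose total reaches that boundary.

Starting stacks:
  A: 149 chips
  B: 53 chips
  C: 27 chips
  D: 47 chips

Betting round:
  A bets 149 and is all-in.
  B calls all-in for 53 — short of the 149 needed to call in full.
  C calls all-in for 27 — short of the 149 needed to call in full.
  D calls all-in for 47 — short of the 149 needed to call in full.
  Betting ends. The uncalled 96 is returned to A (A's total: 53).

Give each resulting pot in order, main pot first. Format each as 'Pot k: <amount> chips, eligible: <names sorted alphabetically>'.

Pot 1: 108 chips, eligible: A, B, C, D
Pot 2: 60 chips, eligible: A, B, D
Pot 3: 12 chips, eligible: A, B

Derivation:
Contributions (after 96 returned to A): A=53, B=53, C=27, D=47
Pot levels (distinct totals of non-folded players): 27, 47, 53
Layer 1-27: 27 each from A, B, C, D = 27*4 = 108 chips; eligible A, B, C, D
Layer 28-47: 20 each from A, B, D = 20*3 = 60 chips; eligible A, B, D
Layer 48-53: 6 each from A, B = 6*2 = 12 chips; eligible A, B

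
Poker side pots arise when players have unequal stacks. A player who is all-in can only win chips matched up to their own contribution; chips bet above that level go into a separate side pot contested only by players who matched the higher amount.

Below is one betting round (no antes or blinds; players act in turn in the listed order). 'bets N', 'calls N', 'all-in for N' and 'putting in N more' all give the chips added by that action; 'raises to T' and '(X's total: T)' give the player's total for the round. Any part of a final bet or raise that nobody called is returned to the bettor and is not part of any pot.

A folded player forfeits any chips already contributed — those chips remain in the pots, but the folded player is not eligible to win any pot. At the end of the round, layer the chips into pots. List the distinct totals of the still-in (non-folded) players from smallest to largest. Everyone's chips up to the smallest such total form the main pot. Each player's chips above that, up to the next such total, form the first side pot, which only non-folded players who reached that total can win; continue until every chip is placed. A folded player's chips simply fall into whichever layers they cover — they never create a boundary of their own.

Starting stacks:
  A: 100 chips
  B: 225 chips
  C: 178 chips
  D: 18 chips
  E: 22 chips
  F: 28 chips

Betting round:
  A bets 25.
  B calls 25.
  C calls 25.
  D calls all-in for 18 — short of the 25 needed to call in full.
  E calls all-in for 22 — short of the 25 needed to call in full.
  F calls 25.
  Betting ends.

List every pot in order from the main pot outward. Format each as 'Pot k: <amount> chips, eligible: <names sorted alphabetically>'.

Pot 1: 108 chips, eligible: A, B, C, D, E, F
Pot 2: 20 chips, eligible: A, B, C, E, F
Pot 3: 12 chips, eligible: A, B, C, F

Derivation:
Contributions: A=25, B=25, C=25, D=18, E=22, F=25
Pot levels (distinct totals of non-folded players): 18, 22, 25
Layer 1-18: 18 each from A, B, C, D, E, F = 18*6 = 108 chips; eligible A, B, C, D, E, F
Layer 19-22: 4 each from A, B, C, E, F = 4*5 = 20 chips; eligible A, B, C, E, F
Layer 23-25: 3 each from A, B, C, F = 3*4 = 12 chips; eligible A, B, C, F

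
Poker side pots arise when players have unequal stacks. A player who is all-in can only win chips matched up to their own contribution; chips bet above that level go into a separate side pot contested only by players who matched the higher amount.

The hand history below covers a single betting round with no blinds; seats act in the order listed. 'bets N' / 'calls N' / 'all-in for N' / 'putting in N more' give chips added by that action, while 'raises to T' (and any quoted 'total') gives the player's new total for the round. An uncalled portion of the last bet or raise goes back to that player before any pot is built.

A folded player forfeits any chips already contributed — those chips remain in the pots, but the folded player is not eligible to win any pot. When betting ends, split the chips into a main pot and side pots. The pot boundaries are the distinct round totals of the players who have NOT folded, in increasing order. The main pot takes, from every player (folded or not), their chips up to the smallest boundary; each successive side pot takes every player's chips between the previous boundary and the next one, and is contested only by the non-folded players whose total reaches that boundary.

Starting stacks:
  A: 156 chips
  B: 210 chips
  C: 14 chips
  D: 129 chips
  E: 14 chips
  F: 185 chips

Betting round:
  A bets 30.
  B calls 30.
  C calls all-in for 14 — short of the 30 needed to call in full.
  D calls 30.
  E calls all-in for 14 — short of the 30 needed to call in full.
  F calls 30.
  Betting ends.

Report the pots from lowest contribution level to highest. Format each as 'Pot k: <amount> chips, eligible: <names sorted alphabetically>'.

Contributions: A=30, B=30, C=14, D=30, E=14, F=30
Pot levels (distinct totals of non-folded players): 14, 30
Layer 1-14: 14 each from A, B, C, D, E, F = 14*6 = 84 chips; eligible A, B, C, D, E, F
Layer 15-30: 16 each from A, B, D, F = 16*4 = 64 chips; eligible A, B, D, F

Pot 1: 84 chips, eligible: A, B, C, D, E, F
Pot 2: 64 chips, eligible: A, B, D, F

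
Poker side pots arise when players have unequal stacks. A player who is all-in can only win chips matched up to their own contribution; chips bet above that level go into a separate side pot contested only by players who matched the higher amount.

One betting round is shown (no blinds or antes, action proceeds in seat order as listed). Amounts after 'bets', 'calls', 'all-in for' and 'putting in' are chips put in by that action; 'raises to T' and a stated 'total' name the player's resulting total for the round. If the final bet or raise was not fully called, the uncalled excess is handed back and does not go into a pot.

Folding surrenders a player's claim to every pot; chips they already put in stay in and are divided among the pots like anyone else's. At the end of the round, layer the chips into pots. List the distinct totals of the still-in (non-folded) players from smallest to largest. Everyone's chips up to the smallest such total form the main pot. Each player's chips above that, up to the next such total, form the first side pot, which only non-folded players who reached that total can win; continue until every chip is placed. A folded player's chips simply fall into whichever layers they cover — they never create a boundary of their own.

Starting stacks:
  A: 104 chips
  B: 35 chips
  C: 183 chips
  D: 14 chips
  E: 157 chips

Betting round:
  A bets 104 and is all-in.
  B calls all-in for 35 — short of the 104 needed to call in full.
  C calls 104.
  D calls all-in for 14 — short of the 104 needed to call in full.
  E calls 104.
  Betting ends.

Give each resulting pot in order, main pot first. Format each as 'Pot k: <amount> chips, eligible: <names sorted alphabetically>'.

Pot 1: 70 chips, eligible: A, B, C, D, E
Pot 2: 84 chips, eligible: A, B, C, E
Pot 3: 207 chips, eligible: A, C, E

Derivation:
Contributions: A=104, B=35, C=104, D=14, E=104
Pot levels (distinct totals of non-folded players): 14, 35, 104
Layer 1-14: 14 each from A, B, C, D, E = 14*5 = 70 chips; eligible A, B, C, D, E
Layer 15-35: 21 each from A, B, C, E = 21*4 = 84 chips; eligible A, B, C, E
Layer 36-104: 69 each from A, C, E = 69*3 = 207 chips; eligible A, C, E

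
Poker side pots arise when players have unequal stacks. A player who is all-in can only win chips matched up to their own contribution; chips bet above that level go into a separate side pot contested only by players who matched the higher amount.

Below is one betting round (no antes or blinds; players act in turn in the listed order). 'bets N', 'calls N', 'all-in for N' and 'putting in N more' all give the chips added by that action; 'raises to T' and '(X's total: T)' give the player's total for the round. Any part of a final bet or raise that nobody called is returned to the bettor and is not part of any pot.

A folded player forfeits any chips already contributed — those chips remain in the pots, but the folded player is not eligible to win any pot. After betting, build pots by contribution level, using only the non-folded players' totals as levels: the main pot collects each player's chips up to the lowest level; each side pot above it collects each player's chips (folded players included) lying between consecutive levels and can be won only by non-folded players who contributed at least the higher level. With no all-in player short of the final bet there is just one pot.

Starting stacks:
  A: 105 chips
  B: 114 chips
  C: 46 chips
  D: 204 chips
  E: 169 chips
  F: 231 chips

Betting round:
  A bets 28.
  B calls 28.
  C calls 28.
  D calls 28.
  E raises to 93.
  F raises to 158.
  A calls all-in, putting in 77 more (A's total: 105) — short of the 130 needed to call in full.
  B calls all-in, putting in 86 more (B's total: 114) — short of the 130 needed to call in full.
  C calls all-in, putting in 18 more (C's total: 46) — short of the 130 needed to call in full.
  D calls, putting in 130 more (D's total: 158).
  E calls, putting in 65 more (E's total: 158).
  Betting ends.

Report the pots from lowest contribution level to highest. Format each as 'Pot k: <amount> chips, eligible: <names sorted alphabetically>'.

Contributions: A=105, B=114, C=46, D=158, E=158, F=158
Pot levels (distinct totals of non-folded players): 46, 105, 114, 158
Layer 1-46: 46 each from A, B, C, D, E, F = 46*6 = 276 chips; eligible A, B, C, D, E, F
Layer 47-105: 59 each from A, B, D, E, F = 59*5 = 295 chips; eligible A, B, D, E, F
Layer 106-114: 9 each from B, D, E, F = 9*4 = 36 chips; eligible B, D, E, F
Layer 115-158: 44 each from D, E, F = 44*3 = 132 chips; eligible D, E, F

Pot 1: 276 chips, eligible: A, B, C, D, E, F
Pot 2: 295 chips, eligible: A, B, D, E, F
Pot 3: 36 chips, eligible: B, D, E, F
Pot 4: 132 chips, eligible: D, E, F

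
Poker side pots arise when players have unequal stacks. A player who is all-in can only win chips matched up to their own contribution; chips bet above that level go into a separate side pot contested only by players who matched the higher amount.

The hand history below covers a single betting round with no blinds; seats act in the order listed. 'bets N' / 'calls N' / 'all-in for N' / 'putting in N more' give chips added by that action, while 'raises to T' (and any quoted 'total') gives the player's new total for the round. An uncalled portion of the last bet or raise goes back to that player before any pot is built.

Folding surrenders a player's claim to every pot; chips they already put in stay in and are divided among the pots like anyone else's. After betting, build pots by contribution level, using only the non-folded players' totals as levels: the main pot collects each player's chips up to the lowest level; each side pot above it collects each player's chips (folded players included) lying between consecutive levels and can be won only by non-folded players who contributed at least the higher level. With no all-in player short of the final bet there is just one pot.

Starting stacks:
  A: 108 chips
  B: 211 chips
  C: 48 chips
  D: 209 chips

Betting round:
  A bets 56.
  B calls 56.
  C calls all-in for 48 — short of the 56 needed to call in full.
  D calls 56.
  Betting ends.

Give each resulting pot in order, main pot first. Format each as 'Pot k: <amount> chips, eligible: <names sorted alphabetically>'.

Contributions: A=56, B=56, C=48, D=56
Pot levels (distinct totals of non-folded players): 48, 56
Layer 1-48: 48 each from A, B, C, D = 48*4 = 192 chips; eligible A, B, C, D
Layer 49-56: 8 each from A, B, D = 8*3 = 24 chips; eligible A, B, D

Pot 1: 192 chips, eligible: A, B, C, D
Pot 2: 24 chips, eligible: A, B, D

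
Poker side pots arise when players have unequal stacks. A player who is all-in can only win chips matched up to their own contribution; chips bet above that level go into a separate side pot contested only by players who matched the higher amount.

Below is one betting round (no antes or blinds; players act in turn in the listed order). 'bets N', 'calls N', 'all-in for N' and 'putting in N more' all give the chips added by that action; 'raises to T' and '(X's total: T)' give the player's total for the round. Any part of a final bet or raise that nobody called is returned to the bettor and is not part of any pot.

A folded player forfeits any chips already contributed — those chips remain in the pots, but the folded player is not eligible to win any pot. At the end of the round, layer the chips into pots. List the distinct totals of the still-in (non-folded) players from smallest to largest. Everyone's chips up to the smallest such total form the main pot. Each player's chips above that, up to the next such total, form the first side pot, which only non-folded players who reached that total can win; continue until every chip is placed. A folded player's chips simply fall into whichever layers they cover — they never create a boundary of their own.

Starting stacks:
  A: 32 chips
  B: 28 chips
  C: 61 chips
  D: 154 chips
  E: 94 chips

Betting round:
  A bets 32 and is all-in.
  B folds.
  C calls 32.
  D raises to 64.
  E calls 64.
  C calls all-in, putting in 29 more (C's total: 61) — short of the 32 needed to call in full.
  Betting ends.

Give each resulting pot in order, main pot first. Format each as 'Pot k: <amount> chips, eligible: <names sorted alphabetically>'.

Pot 1: 128 chips, eligible: A, C, D, E
Pot 2: 87 chips, eligible: C, D, E
Pot 3: 6 chips, eligible: D, E

Derivation:
Contributions: A=32, C=61, D=64, E=64
Folded: B
Pot levels (distinct totals of non-folded players): 32, 61, 64
Layer 1-32: 32 each from A, C, D, E = 32*4 = 128 chips; eligible A, C, D, E
Layer 33-61: 29 each from C, D, E = 29*3 = 87 chips; eligible C, D, E
Layer 62-64: 3 each from D, E = 3*2 = 6 chips; eligible D, E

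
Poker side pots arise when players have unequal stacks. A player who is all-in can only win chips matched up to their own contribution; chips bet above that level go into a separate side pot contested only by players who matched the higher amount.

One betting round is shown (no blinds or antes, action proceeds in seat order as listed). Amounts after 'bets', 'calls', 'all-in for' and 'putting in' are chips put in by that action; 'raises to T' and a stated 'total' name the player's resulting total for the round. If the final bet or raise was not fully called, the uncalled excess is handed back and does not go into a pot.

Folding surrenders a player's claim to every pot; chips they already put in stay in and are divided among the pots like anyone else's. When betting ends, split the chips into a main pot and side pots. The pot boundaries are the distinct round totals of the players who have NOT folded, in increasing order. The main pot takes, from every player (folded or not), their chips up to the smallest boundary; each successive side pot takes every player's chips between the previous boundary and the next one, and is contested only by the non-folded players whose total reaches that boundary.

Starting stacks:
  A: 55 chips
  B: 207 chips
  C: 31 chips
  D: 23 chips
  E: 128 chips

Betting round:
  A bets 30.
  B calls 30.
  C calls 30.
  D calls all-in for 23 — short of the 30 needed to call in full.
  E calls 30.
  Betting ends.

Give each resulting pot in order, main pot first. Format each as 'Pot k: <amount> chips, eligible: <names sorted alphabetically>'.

Contributions: A=30, B=30, C=30, D=23, E=30
Pot levels (distinct totals of non-folded players): 23, 30
Layer 1-23: 23 each from A, B, C, D, E = 23*5 = 115 chips; eligible A, B, C, D, E
Layer 24-30: 7 each from A, B, C, E = 7*4 = 28 chips; eligible A, B, C, E

Pot 1: 115 chips, eligible: A, B, C, D, E
Pot 2: 28 chips, eligible: A, B, C, E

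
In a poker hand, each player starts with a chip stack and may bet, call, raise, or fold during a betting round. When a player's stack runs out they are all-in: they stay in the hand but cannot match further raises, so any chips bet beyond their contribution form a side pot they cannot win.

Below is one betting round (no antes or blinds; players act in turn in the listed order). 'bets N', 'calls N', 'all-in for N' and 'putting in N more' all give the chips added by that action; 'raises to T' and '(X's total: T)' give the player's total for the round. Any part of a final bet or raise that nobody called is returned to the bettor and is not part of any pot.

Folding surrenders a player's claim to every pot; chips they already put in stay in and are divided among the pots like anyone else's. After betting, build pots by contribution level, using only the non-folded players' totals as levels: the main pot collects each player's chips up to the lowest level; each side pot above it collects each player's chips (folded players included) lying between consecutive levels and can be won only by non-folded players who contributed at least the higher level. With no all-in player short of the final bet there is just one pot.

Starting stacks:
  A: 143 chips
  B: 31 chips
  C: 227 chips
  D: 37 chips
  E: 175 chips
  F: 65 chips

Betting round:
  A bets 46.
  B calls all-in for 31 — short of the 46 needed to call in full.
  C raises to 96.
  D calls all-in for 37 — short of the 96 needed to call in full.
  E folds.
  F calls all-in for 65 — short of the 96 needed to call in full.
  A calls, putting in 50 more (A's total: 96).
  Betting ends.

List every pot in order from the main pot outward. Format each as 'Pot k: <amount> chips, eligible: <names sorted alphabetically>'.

Contributions: A=96, B=31, C=96, D=37, F=65
Folded: E
Pot levels (distinct totals of non-folded players): 31, 37, 65, 96
Layer 1-31: 31 each from A, B, C, D, F = 31*5 = 155 chips; eligible A, B, C, D, F
Layer 32-37: 6 each from A, C, D, F = 6*4 = 24 chips; eligible A, C, D, F
Layer 38-65: 28 each from A, C, F = 28*3 = 84 chips; eligible A, C, F
Layer 66-96: 31 each from A, C = 31*2 = 62 chips; eligible A, C

Pot 1: 155 chips, eligible: A, B, C, D, F
Pot 2: 24 chips, eligible: A, C, D, F
Pot 3: 84 chips, eligible: A, C, F
Pot 4: 62 chips, eligible: A, C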